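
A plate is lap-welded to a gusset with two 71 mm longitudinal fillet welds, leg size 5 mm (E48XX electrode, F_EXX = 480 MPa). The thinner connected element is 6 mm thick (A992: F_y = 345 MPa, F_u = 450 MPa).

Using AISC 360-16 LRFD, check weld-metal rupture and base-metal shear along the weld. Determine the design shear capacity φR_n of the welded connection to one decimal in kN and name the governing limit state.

108.4 kN (weld metal governs)

Weld metal: throat = 0.707×5 = 3.535 mm, L = 2×71 = 142 mm. φR_n = 0.75 × 0.6 × 480 × 3.535 × 142 = 108.4 kN.
Base metal shear (6 mm plate): yield φR_n = 1.0×0.6×345×6×142 = 176.4 kN; rupture φR_n = 0.75×0.6×450×6×142 = 172.5 kN; take 172.5 kN (rupture).
Governing: min(108.4, 172.5) = 108.4 kN → weld metal.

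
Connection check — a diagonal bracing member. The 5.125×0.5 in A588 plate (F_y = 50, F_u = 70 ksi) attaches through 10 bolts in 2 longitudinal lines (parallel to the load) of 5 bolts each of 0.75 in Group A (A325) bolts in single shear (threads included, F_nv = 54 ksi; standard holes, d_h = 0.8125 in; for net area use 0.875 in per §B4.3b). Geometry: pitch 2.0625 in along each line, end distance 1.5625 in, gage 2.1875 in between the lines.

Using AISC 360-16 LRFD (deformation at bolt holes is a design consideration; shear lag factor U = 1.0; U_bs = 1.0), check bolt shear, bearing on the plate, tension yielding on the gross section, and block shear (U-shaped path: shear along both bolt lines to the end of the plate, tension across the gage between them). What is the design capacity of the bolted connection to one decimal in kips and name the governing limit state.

115.3 kips (gross-section yield governs)

Bolt shear: A_b = π(0.75)²/4 = 0.44179 in². φR_n = 0.75 × 54 × 0.44179 × 10 × 1 = 178.9 kips.
Bearing (0.5 in plate, F_u = 70 ksi): end bolts L_c = 1.5625 − 0.8125/2 = 1.15625, R_n = min(1.2×1.15625×0.5×70, 2.4×0.75×0.5×70) = 48.563 kips/bolt; interior L_c = 2.0625 − 0.8125 = 1.25, R_n = 52.5 kips/bolt. φR_n = 0.75 × (2×48.563 + 8×52.5) = 387.8 kips.
Tension yield (gross): A_g = 5.125×0.5 = 2.5625 in². φR_n = 0.90 × 50 × 2.5625 = 115.3 kips.
Block shear: shear path 2×[1.5625+4×2.0625] = 2×9.8125 in, A_gv = 9.8125, A_nv = 2×(9.8125 − 4.5×0.875)×0.5 = 5.875 in²; tension across gage: (2.1875 − 1×0.875)×0.5 = 0.65625 in². R_n = min(0.6×70×5.875, 0.6×50×9.8125) + 1.0×70×0.65625 = min(246.75, 294.38) + 45.938 = 292.69 kips. φR_n = 0.75 × 292.69 = 219.5 kips.
Governing: min(178.9, 387.8, 115.3, 219.5) = 115.3 kips → gross-section yield.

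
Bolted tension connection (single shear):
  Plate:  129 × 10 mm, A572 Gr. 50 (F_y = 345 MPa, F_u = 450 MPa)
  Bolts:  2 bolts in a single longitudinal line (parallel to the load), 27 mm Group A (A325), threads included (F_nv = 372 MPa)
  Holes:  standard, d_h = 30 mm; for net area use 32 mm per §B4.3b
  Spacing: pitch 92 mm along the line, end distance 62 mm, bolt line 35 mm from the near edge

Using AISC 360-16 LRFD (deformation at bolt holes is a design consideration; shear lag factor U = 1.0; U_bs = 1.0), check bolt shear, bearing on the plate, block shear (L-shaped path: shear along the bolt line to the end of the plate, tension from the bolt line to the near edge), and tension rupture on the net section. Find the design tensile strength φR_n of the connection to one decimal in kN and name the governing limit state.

278.8 kN (block shear governs)

Bolt shear: A_b = π(27)²/4 = 572.56 mm². φR_n = 0.75 × 372 × 572.56 × 2 × 1 = 319.5 kN.
Bearing (10 mm plate, F_u = 450 MPa): end bolts L_c = 62 − 30/2 = 47, R_n = min(1.2×47×10×450, 2.4×27×10×450) = 253.8 kN/bolt; interior L_c = 92 − 30 = 62, R_n = 291.6 kN/bolt. φR_n = 0.75 × (1×253.8 + 1×291.6) = 409.1 kN.
Block shear: shear path 1×[62+1×92] = 1×154 mm, A_gv = 1540, A_nv = 1×(154 − 1.5×32)×10 = 1060 mm²; tension to near edge: (35 − 0.5×32)×10 = 190 mm². R_n = min(0.6×450×1060, 0.6×345×1540) + 1.0×450×190 = min(286.2, 318.78) + 85.5 = 371.7 kN. φR_n = 0.75 × 371.7 = 278.8 kN.
Tension rupture (net): A_n = (129 − 1×32)×10 = 970 mm² (U = 1.0, A_e = A_n). φR_n = 0.75 × 450 × 970 = 327.4 kN.
Governing: min(319.5, 409.1, 278.8, 327.4) = 278.8 kN → block shear.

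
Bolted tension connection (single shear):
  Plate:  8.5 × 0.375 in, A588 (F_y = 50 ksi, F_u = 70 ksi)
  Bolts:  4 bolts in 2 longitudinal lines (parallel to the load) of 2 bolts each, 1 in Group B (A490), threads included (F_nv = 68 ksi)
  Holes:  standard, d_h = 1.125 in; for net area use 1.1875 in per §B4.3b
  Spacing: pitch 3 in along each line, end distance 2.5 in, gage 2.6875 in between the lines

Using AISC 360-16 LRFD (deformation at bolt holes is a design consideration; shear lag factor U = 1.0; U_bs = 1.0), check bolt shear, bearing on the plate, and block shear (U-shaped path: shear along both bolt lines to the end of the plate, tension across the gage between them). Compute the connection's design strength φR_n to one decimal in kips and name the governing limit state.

Bolt shear: A_b = π(1)²/4 = 0.7854 in². φR_n = 0.75 × 68 × 0.7854 × 4 × 1 = 160.2 kips.
Bearing (0.375 in plate, F_u = 70 ksi): end bolts L_c = 2.5 − 1.125/2 = 1.9375, R_n = min(1.2×1.9375×0.375×70, 2.4×1×0.375×70) = 61.031 kips/bolt; interior L_c = 3 − 1.125 = 1.875, R_n = 59.063 kips/bolt. φR_n = 0.75 × (2×61.031 + 2×59.063) = 180.1 kips.
Block shear: shear path 2×[2.5+1×3] = 2×5.5 in, A_gv = 4.125, A_nv = 2×(5.5 − 1.5×1.1875)×0.375 = 2.7891 in²; tension across gage: (2.6875 − 1×1.1875)×0.375 = 0.5625 in². R_n = min(0.6×70×2.7891, 0.6×50×4.125) + 1.0×70×0.5625 = min(117.14, 123.75) + 39.375 = 156.52 kips. φR_n = 0.75 × 156.52 = 117.4 kips.
Governing: min(160.2, 180.1, 117.4) = 117.4 kips → block shear.

117.4 kips (block shear governs)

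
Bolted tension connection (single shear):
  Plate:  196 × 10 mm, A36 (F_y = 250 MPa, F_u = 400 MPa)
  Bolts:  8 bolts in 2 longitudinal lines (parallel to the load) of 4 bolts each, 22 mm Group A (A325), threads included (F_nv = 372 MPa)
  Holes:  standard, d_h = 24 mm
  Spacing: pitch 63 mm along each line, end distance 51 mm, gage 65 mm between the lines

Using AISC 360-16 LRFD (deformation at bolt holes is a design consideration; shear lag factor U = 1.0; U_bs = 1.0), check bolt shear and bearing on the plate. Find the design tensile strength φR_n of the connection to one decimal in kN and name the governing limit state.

Bolt shear: A_b = π(22)²/4 = 380.13 mm². φR_n = 0.75 × 372 × 380.13 × 8 × 1 = 848.5 kN.
Bearing (10 mm plate, F_u = 400 MPa): end bolts L_c = 51 − 24/2 = 39, R_n = min(1.2×39×10×400, 2.4×22×10×400) = 187.2 kN/bolt; interior L_c = 63 − 24 = 39, R_n = 187.2 kN/bolt. φR_n = 0.75 × (2×187.2 + 6×187.2) = 1123.2 kN.
Governing: min(848.5, 1123.2) = 848.5 kN → bolt shear.

848.5 kN (bolt shear governs)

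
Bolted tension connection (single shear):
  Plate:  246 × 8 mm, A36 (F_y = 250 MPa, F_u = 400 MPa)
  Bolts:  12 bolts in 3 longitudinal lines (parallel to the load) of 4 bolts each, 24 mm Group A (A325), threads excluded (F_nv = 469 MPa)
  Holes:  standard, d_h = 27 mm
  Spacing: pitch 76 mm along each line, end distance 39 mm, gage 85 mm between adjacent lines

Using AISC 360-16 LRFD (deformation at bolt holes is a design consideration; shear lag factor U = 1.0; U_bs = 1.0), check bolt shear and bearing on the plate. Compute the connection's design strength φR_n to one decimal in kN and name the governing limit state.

Bolt shear: A_b = π(24)²/4 = 452.39 mm². φR_n = 0.75 × 469 × 452.39 × 12 × 1 = 1909.5 kN.
Bearing (8 mm plate, F_u = 400 MPa): end bolts L_c = 39 − 27/2 = 25.5, R_n = min(1.2×25.5×8×400, 2.4×24×8×400) = 97.92 kN/bolt; interior L_c = 76 − 27 = 49, R_n = 184.32 kN/bolt. φR_n = 0.75 × (3×97.92 + 9×184.32) = 1464.5 kN.
Governing: min(1909.5, 1464.5) = 1464.5 kN → bearing.

1464.5 kN (bearing governs)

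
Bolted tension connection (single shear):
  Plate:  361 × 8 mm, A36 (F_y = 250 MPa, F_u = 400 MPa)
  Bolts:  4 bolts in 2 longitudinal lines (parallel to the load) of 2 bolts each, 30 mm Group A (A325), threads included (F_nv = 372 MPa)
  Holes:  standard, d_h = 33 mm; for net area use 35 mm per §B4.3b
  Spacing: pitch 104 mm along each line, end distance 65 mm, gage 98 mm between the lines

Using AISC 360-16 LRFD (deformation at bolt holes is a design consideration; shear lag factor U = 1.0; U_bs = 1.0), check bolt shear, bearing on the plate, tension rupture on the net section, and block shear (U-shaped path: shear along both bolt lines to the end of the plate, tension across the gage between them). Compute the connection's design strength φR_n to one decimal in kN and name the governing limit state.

455.4 kN (block shear governs)

Bolt shear: A_b = π(30)²/4 = 706.86 mm². φR_n = 0.75 × 372 × 706.86 × 4 × 1 = 788.9 kN.
Bearing (8 mm plate, F_u = 400 MPa): end bolts L_c = 65 − 33/2 = 48.5, R_n = min(1.2×48.5×8×400, 2.4×30×8×400) = 186.24 kN/bolt; interior L_c = 104 − 33 = 71, R_n = 230.4 kN/bolt. φR_n = 0.75 × (2×186.24 + 2×230.4) = 625.0 kN.
Tension rupture (net): A_n = (361 − 2×35)×8 = 2328 mm² (U = 1.0, A_e = A_n). φR_n = 0.75 × 400 × 2328 = 698.4 kN.
Block shear: shear path 2×[65+1×104] = 2×169 mm, A_gv = 2704, A_nv = 2×(169 − 1.5×35)×8 = 1864 mm²; tension across gage: (98 − 1×35)×8 = 504 mm². R_n = min(0.6×400×1864, 0.6×250×2704) + 1.0×400×504 = min(447.36, 405.6) + 201.6 = 607.2 kN. φR_n = 0.75 × 607.2 = 455.4 kN.
Governing: min(788.9, 625.0, 698.4, 455.4) = 455.4 kN → block shear.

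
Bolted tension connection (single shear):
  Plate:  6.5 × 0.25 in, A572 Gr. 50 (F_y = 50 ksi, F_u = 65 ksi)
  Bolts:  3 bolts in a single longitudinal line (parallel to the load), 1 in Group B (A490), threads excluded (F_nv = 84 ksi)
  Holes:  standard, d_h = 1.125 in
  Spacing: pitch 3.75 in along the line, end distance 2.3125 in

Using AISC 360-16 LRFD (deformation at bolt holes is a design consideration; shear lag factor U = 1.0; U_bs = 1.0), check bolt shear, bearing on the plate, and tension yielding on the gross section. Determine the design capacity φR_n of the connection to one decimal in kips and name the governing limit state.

73.1 kips (gross-section yield governs)

Bolt shear: A_b = π(1)²/4 = 0.7854 in². φR_n = 0.75 × 84 × 0.7854 × 3 × 1 = 148.4 kips.
Bearing (0.25 in plate, F_u = 65 ksi): end bolts L_c = 2.3125 − 1.125/2 = 1.75, R_n = min(1.2×1.75×0.25×65, 2.4×1×0.25×65) = 34.125 kips/bolt; interior L_c = 3.75 − 1.125 = 2.625, R_n = 39 kips/bolt. φR_n = 0.75 × (1×34.125 + 2×39) = 84.1 kips.
Tension yield (gross): A_g = 6.5×0.25 = 1.625 in². φR_n = 0.90 × 50 × 1.625 = 73.1 kips.
Governing: min(148.4, 84.1, 73.1) = 73.1 kips → gross-section yield.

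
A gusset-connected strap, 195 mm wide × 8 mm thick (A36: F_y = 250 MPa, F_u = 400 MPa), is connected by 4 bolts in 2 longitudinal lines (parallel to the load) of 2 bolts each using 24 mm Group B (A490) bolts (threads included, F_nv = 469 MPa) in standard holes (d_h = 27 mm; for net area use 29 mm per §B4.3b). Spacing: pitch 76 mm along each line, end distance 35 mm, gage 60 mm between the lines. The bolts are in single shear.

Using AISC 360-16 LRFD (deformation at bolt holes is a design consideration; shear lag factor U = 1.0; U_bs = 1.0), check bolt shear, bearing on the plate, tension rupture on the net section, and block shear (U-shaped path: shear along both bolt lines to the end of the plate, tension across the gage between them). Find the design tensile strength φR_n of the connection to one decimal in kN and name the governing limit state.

Bolt shear: A_b = π(24)²/4 = 452.39 mm². φR_n = 0.75 × 469 × 452.39 × 4 × 1 = 636.5 kN.
Bearing (8 mm plate, F_u = 400 MPa): end bolts L_c = 35 − 27/2 = 21.5, R_n = min(1.2×21.5×8×400, 2.4×24×8×400) = 82.56 kN/bolt; interior L_c = 76 − 27 = 49, R_n = 184.32 kN/bolt. φR_n = 0.75 × (2×82.56 + 2×184.32) = 400.3 kN.
Tension rupture (net): A_n = (195 − 2×29)×8 = 1096 mm² (U = 1.0, A_e = A_n). φR_n = 0.75 × 400 × 1096 = 328.8 kN.
Block shear: shear path 2×[35+1×76] = 2×111 mm, A_gv = 1776, A_nv = 2×(111 − 1.5×29)×8 = 1080 mm²; tension across gage: (60 − 1×29)×8 = 248 mm². R_n = min(0.6×400×1080, 0.6×250×1776) + 1.0×400×248 = min(259.2, 266.4) + 99.2 = 358.4 kN. φR_n = 0.75 × 358.4 = 268.8 kN.
Governing: min(636.5, 400.3, 328.8, 268.8) = 268.8 kN → block shear.

268.8 kN (block shear governs)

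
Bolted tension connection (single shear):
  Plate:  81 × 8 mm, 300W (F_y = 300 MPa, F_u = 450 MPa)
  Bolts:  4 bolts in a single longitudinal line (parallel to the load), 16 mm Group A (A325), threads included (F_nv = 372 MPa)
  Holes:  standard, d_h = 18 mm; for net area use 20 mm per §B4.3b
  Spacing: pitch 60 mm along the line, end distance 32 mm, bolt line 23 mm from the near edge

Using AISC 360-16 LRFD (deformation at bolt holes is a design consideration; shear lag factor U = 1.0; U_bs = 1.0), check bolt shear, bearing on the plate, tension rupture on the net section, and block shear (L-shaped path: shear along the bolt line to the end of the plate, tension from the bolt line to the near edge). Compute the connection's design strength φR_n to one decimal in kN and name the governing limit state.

Bolt shear: A_b = π(16)²/4 = 201.06 mm². φR_n = 0.75 × 372 × 201.06 × 4 × 1 = 224.4 kN.
Bearing (8 mm plate, F_u = 450 MPa): end bolts L_c = 32 − 18/2 = 23, R_n = min(1.2×23×8×450, 2.4×16×8×450) = 99.36 kN/bolt; interior L_c = 60 − 18 = 42, R_n = 138.24 kN/bolt. φR_n = 0.75 × (1×99.36 + 3×138.24) = 385.6 kN.
Tension rupture (net): A_n = (81 − 1×20)×8 = 488 mm² (U = 1.0, A_e = A_n). φR_n = 0.75 × 450 × 488 = 164.7 kN.
Block shear: shear path 1×[32+3×60] = 1×212 mm, A_gv = 1696, A_nv = 1×(212 − 3.5×20)×8 = 1136 mm²; tension to near edge: (23 − 0.5×20)×8 = 104 mm². R_n = min(0.6×450×1136, 0.6×300×1696) + 1.0×450×104 = min(306.72, 305.28) + 46.8 = 352.08 kN. φR_n = 0.75 × 352.08 = 264.1 kN.
Governing: min(224.4, 385.6, 164.7, 264.1) = 164.7 kN → net-section rupture.

164.7 kN (net-section rupture governs)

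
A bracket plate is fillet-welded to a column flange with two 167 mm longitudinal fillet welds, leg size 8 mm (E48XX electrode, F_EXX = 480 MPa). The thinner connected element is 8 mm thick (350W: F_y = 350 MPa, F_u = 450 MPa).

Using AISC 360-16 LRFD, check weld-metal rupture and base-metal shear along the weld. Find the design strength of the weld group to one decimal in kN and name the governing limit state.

Weld metal: throat = 0.707×8 = 5.656 mm, L = 2×167 = 334 mm. φR_n = 0.75 × 0.6 × 480 × 5.656 × 334 = 408.0 kN.
Base metal shear (8 mm plate): yield φR_n = 1.0×0.6×350×8×334 = 561.1 kN; rupture φR_n = 0.75×0.6×450×8×334 = 541.1 kN; take 541.1 kN (rupture).
Governing: min(408.0, 541.1) = 408.0 kN → weld metal.

408.0 kN (weld metal governs)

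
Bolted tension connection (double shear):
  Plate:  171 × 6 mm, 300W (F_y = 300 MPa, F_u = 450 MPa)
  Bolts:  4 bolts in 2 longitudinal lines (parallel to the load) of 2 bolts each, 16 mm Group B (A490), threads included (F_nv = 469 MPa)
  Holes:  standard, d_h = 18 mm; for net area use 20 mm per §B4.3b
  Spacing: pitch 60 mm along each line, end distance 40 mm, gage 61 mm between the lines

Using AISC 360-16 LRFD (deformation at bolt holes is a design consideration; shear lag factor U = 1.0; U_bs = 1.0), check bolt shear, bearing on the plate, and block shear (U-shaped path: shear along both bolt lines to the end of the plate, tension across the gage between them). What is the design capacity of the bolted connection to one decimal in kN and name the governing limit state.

245.0 kN (block shear governs)

Bolt shear: A_b = π(16)²/4 = 201.06 mm². φR_n = 0.75 × 469 × 201.06 × 4 × 2 = 565.8 kN.
Bearing (6 mm plate, F_u = 450 MPa): end bolts L_c = 40 − 18/2 = 31, R_n = min(1.2×31×6×450, 2.4×16×6×450) = 100.44 kN/bolt; interior L_c = 60 − 18 = 42, R_n = 103.68 kN/bolt. φR_n = 0.75 × (2×100.44 + 2×103.68) = 306.2 kN.
Block shear: shear path 2×[40+1×60] = 2×100 mm, A_gv = 1200, A_nv = 2×(100 − 1.5×20)×6 = 840 mm²; tension across gage: (61 − 1×20)×6 = 246 mm². R_n = min(0.6×450×840, 0.6×300×1200) + 1.0×450×246 = min(226.8, 216) + 110.7 = 326.7 kN. φR_n = 0.75 × 326.7 = 245.0 kN.
Governing: min(565.8, 306.2, 245.0) = 245.0 kN → block shear.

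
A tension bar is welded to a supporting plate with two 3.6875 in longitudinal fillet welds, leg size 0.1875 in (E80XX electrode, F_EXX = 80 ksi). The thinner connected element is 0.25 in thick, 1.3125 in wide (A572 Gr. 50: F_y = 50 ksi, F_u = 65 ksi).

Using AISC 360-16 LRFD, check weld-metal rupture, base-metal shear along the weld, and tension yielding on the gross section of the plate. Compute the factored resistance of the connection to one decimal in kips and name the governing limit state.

14.8 kips (gross-section yield governs)

Weld metal: throat = 0.707×0.1875 = 0.13256 in, L = 2×3.6875 = 7.375 in. φR_n = 0.75 × 0.6 × 80 × 0.13256 × 7.375 = 35.2 kips.
Base metal shear (0.25 in plate): yield φR_n = 1.0×0.6×50×0.25×7.375 = 55.3 kips; rupture φR_n = 0.75×0.6×65×0.25×7.375 = 53.9 kips; take 53.9 kips (rupture).
Tension yield (gross): A_g = 1.3125×0.25 = 0.32813 in². φR_n = 0.90 × 50 × 0.32813 = 14.8 kips.
Governing: min(35.2, 53.9, 14.8) = 14.8 kips → gross-section yield.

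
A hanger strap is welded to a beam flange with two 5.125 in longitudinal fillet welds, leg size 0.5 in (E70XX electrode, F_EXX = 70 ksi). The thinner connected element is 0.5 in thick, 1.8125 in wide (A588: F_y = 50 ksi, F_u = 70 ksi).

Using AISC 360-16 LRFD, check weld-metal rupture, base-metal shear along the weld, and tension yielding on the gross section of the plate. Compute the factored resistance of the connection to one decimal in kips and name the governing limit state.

Weld metal: throat = 0.707×0.5 = 0.3535 in, L = 2×5.125 = 10.25 in. φR_n = 0.75 × 0.6 × 70 × 0.3535 × 10.25 = 114.1 kips.
Base metal shear (0.5 in plate): yield φR_n = 1.0×0.6×50×0.5×10.25 = 153.8 kips; rupture φR_n = 0.75×0.6×70×0.5×10.25 = 161.4 kips; take 153.8 kips (yield).
Tension yield (gross): A_g = 1.8125×0.5 = 0.90625 in². φR_n = 0.90 × 50 × 0.90625 = 40.8 kips.
Governing: min(114.1, 153.8, 40.8) = 40.8 kips → gross-section yield.

40.8 kips (gross-section yield governs)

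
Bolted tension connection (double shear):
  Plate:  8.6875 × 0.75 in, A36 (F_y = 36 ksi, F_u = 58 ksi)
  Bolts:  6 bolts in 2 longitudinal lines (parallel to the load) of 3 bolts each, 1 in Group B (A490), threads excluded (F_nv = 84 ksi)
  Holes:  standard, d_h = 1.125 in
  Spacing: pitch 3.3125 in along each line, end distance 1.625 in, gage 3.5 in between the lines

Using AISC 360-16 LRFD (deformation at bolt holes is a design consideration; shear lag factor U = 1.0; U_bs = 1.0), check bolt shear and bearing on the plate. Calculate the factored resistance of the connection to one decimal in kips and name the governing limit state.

Bolt shear: A_b = π(1)²/4 = 0.7854 in². φR_n = 0.75 × 84 × 0.7854 × 6 × 2 = 593.8 kips.
Bearing (0.75 in plate, F_u = 58 ksi): end bolts L_c = 1.625 − 1.125/2 = 1.0625, R_n = min(1.2×1.0625×0.75×58, 2.4×1×0.75×58) = 55.463 kips/bolt; interior L_c = 3.3125 − 1.125 = 2.1875, R_n = 104.4 kips/bolt. φR_n = 0.75 × (2×55.463 + 4×104.4) = 396.4 kips.
Governing: min(593.8, 396.4) = 396.4 kips → bearing.

396.4 kips (bearing governs)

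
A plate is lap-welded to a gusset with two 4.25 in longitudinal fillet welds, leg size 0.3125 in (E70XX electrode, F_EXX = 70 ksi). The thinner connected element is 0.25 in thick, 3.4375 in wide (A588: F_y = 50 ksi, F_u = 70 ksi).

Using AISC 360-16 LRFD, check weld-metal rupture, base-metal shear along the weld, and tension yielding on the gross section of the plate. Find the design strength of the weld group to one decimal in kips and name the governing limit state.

Weld metal: throat = 0.707×0.3125 = 0.22094 in, L = 2×4.25 = 8.5 in. φR_n = 0.75 × 0.6 × 70 × 0.22094 × 8.5 = 59.2 kips.
Base metal shear (0.25 in plate): yield φR_n = 1.0×0.6×50×0.25×8.5 = 63.8 kips; rupture φR_n = 0.75×0.6×70×0.25×8.5 = 66.9 kips; take 63.8 kips (yield).
Tension yield (gross): A_g = 3.4375×0.25 = 0.85938 in². φR_n = 0.90 × 50 × 0.85938 = 38.7 kips.
Governing: min(59.2, 63.8, 38.7) = 38.7 kips → gross-section yield.

38.7 kips (gross-section yield governs)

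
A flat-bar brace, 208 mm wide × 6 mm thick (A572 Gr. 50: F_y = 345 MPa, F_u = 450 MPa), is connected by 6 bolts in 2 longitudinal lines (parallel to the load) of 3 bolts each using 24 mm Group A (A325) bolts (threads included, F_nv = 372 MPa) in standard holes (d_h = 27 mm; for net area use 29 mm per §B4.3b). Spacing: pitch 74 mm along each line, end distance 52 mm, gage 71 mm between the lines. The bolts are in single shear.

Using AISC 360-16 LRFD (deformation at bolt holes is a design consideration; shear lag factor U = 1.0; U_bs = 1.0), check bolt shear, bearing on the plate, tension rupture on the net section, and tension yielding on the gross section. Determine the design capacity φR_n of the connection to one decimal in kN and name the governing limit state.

303.8 kN (net-section rupture governs)

Bolt shear: A_b = π(24)²/4 = 452.39 mm². φR_n = 0.75 × 372 × 452.39 × 6 × 1 = 757.3 kN.
Bearing (6 mm plate, F_u = 450 MPa): end bolts L_c = 52 − 27/2 = 38.5, R_n = min(1.2×38.5×6×450, 2.4×24×6×450) = 124.74 kN/bolt; interior L_c = 74 − 27 = 47, R_n = 152.28 kN/bolt. φR_n = 0.75 × (2×124.74 + 4×152.28) = 644.0 kN.
Tension rupture (net): A_n = (208 − 2×29)×6 = 900 mm² (U = 1.0, A_e = A_n). φR_n = 0.75 × 450 × 900 = 303.8 kN.
Tension yield (gross): A_g = 208×6 = 1248 mm². φR_n = 0.90 × 345 × 1248 = 387.5 kN.
Governing: min(757.3, 644.0, 303.8, 387.5) = 303.8 kN → net-section rupture.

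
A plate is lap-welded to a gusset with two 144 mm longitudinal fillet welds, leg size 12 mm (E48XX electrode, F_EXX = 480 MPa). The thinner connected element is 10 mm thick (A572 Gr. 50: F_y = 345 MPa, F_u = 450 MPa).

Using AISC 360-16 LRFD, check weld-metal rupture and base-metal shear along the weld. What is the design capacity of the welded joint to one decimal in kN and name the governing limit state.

Weld metal: throat = 0.707×12 = 8.484 mm, L = 2×144 = 288 mm. φR_n = 0.75 × 0.6 × 480 × 8.484 × 288 = 527.8 kN.
Base metal shear (10 mm plate): yield φR_n = 1.0×0.6×345×10×288 = 596.2 kN; rupture φR_n = 0.75×0.6×450×10×288 = 583.2 kN; take 583.2 kN (rupture).
Governing: min(527.8, 583.2) = 527.8 kN → weld metal.

527.8 kN (weld metal governs)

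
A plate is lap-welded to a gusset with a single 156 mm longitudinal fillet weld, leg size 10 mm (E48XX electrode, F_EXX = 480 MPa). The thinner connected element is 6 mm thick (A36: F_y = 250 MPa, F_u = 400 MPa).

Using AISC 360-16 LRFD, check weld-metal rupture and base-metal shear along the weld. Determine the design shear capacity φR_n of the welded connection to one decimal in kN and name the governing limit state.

Weld metal: throat = 0.707×10 = 7.07 mm, L = 156 mm. φR_n = 0.75 × 0.6 × 480 × 7.07 × 156 = 238.2 kN.
Base metal shear (6 mm plate): yield φR_n = 1.0×0.6×250×6×156 = 140.4 kN; rupture φR_n = 0.75×0.6×400×6×156 = 168.5 kN; take 140.4 kN (yield).
Governing: min(238.2, 140.4) = 140.4 kN → base-metal shear.

140.4 kN (base-metal shear governs)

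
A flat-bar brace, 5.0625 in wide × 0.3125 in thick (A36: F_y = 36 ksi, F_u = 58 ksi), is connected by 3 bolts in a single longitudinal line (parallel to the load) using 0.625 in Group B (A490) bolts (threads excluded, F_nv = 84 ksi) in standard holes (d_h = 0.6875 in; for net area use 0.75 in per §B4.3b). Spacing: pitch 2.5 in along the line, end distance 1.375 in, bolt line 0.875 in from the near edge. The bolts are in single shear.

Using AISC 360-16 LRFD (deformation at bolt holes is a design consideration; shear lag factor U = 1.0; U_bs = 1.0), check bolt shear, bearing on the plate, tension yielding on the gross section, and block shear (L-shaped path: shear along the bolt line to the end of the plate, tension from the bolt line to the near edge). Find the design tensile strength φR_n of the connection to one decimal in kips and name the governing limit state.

39.1 kips (block shear governs)

Bolt shear: A_b = π(0.625)²/4 = 0.3068 in². φR_n = 0.75 × 84 × 0.3068 × 3 × 1 = 58.0 kips.
Bearing (0.3125 in plate, F_u = 58 ksi): end bolts L_c = 1.375 − 0.6875/2 = 1.03125, R_n = min(1.2×1.03125×0.3125×58, 2.4×0.625×0.3125×58) = 22.43 kips/bolt; interior L_c = 2.5 − 0.6875 = 1.8125, R_n = 27.188 kips/bolt. φR_n = 0.75 × (1×22.43 + 2×27.188) = 57.6 kips.
Tension yield (gross): A_g = 5.0625×0.3125 = 1.582 in². φR_n = 0.90 × 36 × 1.582 = 51.3 kips.
Block shear: shear path 1×[1.375+2×2.5] = 1×6.375 in, A_gv = 1.9922, A_nv = 1×(6.375 − 2.5×0.75)×0.3125 = 1.4063 in²; tension to near edge: (0.875 − 0.5×0.75)×0.3125 = 0.15625 in². R_n = min(0.6×58×1.4063, 0.6×36×1.9922) + 1.0×58×0.15625 = min(48.939, 43.032) + 9.0625 = 52.095 kips. φR_n = 0.75 × 52.095 = 39.1 kips.
Governing: min(58.0, 57.6, 51.3, 39.1) = 39.1 kips → block shear.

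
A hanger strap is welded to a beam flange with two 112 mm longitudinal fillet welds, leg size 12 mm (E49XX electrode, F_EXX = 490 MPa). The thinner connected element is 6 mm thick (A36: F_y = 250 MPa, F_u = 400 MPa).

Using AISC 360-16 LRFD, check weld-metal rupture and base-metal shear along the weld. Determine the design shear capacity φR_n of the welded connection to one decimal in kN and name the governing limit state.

Weld metal: throat = 0.707×12 = 8.484 mm, L = 2×112 = 224 mm. φR_n = 0.75 × 0.6 × 490 × 8.484 × 224 = 419.0 kN.
Base metal shear (6 mm plate): yield φR_n = 1.0×0.6×250×6×224 = 201.6 kN; rupture φR_n = 0.75×0.6×400×6×224 = 241.9 kN; take 201.6 kN (yield).
Governing: min(419.0, 201.6) = 201.6 kN → base-metal shear.

201.6 kN (base-metal shear governs)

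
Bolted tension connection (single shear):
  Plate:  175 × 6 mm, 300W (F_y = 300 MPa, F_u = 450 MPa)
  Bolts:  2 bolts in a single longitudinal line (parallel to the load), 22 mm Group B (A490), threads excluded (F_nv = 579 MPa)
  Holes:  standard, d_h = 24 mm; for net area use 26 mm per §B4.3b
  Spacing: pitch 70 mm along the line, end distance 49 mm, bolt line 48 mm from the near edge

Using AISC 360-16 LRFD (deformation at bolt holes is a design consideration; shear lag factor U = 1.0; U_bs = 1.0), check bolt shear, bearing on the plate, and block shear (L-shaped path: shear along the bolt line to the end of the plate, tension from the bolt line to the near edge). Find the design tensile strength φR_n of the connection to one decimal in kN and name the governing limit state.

Bolt shear: A_b = π(22)²/4 = 380.13 mm². φR_n = 0.75 × 579 × 380.13 × 2 × 1 = 330.1 kN.
Bearing (6 mm plate, F_u = 450 MPa): end bolts L_c = 49 − 24/2 = 37, R_n = min(1.2×37×6×450, 2.4×22×6×450) = 119.88 kN/bolt; interior L_c = 70 − 24 = 46, R_n = 142.56 kN/bolt. φR_n = 0.75 × (1×119.88 + 1×142.56) = 196.8 kN.
Block shear: shear path 1×[49+1×70] = 1×119 mm, A_gv = 714, A_nv = 1×(119 − 1.5×26)×6 = 480 mm²; tension to near edge: (48 − 0.5×26)×6 = 210 mm². R_n = min(0.6×450×480, 0.6×300×714) + 1.0×450×210 = min(129.6, 128.52) + 94.5 = 223.02 kN. φR_n = 0.75 × 223.02 = 167.3 kN.
Governing: min(330.1, 196.8, 167.3) = 167.3 kN → block shear.

167.3 kN (block shear governs)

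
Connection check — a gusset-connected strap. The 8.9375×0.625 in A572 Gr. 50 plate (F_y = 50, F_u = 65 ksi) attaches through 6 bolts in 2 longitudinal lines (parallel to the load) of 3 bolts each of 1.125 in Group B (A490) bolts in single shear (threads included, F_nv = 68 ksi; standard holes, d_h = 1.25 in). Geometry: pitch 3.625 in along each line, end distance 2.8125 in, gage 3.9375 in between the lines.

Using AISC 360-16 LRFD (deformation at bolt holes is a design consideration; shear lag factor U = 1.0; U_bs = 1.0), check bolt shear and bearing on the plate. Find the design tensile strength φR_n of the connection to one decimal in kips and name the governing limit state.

304.2 kips (bolt shear governs)

Bolt shear: A_b = π(1.125)²/4 = 0.99402 in². φR_n = 0.75 × 68 × 0.99402 × 6 × 1 = 304.2 kips.
Bearing (0.625 in plate, F_u = 65 ksi): end bolts L_c = 2.8125 − 1.25/2 = 2.1875, R_n = min(1.2×2.1875×0.625×65, 2.4×1.125×0.625×65) = 106.64 kips/bolt; interior L_c = 3.625 − 1.25 = 2.375, R_n = 109.69 kips/bolt. φR_n = 0.75 × (2×106.64 + 4×109.69) = 489.0 kips.
Governing: min(304.2, 489.0) = 304.2 kips → bolt shear.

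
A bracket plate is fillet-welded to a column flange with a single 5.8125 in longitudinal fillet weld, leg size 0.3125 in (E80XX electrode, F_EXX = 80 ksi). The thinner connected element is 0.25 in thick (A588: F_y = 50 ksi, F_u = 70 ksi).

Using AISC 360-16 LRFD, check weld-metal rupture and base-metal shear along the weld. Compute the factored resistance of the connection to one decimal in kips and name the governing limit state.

43.6 kips (base-metal shear governs)

Weld metal: throat = 0.707×0.3125 = 0.22094 in, L = 5.8125 in. φR_n = 0.75 × 0.6 × 80 × 0.22094 × 5.8125 = 46.2 kips.
Base metal shear (0.25 in plate): yield φR_n = 1.0×0.6×50×0.25×5.8125 = 43.6 kips; rupture φR_n = 0.75×0.6×70×0.25×5.8125 = 45.8 kips; take 43.6 kips (yield).
Governing: min(46.2, 43.6) = 43.6 kips → base-metal shear.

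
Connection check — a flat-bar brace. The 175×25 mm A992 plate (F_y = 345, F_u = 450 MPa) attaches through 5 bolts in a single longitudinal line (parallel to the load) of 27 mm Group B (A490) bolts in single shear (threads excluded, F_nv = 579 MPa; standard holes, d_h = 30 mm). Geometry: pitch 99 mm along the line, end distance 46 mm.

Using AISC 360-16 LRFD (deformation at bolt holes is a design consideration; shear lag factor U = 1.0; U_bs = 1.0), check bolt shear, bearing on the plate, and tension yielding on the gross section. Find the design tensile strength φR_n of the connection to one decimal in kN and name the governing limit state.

Bolt shear: A_b = π(27)²/4 = 572.56 mm². φR_n = 0.75 × 579 × 572.56 × 5 × 1 = 1243.2 kN.
Bearing (25 mm plate, F_u = 450 MPa): end bolts L_c = 46 − 30/2 = 31, R_n = min(1.2×31×25×450, 2.4×27×25×450) = 418.5 kN/bolt; interior L_c = 99 − 30 = 69, R_n = 729 kN/bolt. φR_n = 0.75 × (1×418.5 + 4×729) = 2500.9 kN.
Tension yield (gross): A_g = 175×25 = 4375 mm². φR_n = 0.90 × 345 × 4375 = 1358.4 kN.
Governing: min(1243.2, 2500.9, 1358.4) = 1243.2 kN → bolt shear.

1243.2 kN (bolt shear governs)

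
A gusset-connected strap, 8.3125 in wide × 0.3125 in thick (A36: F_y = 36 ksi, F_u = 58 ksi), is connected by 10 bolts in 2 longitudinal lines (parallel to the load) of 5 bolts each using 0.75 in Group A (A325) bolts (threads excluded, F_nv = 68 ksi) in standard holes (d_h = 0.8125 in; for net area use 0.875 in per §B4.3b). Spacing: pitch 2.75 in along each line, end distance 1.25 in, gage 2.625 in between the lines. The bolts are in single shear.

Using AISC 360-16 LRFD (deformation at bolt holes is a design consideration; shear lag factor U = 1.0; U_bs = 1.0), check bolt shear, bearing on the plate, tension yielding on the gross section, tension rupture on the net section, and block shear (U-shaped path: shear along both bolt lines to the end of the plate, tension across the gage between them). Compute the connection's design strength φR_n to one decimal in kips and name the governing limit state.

84.2 kips (gross-section yield governs)

Bolt shear: A_b = π(0.75)²/4 = 0.44179 in². φR_n = 0.75 × 68 × 0.44179 × 10 × 1 = 225.3 kips.
Bearing (0.3125 in plate, F_u = 58 ksi): end bolts L_c = 1.25 − 0.8125/2 = 0.84375, R_n = min(1.2×0.84375×0.3125×58, 2.4×0.75×0.3125×58) = 18.352 kips/bolt; interior L_c = 2.75 − 0.8125 = 1.9375, R_n = 32.625 kips/bolt. φR_n = 0.75 × (2×18.352 + 8×32.625) = 223.3 kips.
Tension yield (gross): A_g = 8.3125×0.3125 = 2.5977 in². φR_n = 0.90 × 36 × 2.5977 = 84.2 kips.
Tension rupture (net): A_n = (8.3125 − 2×0.875)×0.3125 = 2.0508 in² (U = 1.0, A_e = A_n). φR_n = 0.75 × 58 × 2.0508 = 89.2 kips.
Block shear: shear path 2×[1.25+4×2.75] = 2×12.25 in, A_gv = 7.6563, A_nv = 2×(12.25 − 4.5×0.875)×0.3125 = 5.1953 in²; tension across gage: (2.625 − 1×0.875)×0.3125 = 0.54688 in². R_n = min(0.6×58×5.1953, 0.6×36×7.6563) + 1.0×58×0.54688 = min(180.8, 165.38) + 31.719 = 197.1 kips. φR_n = 0.75 × 197.1 = 147.8 kips.
Governing: min(225.3, 223.3, 84.2, 89.2, 147.8) = 84.2 kips → gross-section yield.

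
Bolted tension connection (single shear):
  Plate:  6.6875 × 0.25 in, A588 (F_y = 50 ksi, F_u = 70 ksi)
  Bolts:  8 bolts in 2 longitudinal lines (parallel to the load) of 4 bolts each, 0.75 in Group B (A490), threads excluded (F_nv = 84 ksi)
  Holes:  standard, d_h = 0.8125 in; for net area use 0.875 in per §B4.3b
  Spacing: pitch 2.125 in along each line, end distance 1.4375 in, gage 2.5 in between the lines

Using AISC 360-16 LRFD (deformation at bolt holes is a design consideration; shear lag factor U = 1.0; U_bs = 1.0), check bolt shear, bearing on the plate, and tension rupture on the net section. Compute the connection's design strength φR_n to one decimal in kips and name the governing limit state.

64.8 kips (net-section rupture governs)

Bolt shear: A_b = π(0.75)²/4 = 0.44179 in². φR_n = 0.75 × 84 × 0.44179 × 8 × 1 = 222.7 kips.
Bearing (0.25 in plate, F_u = 70 ksi): end bolts L_c = 1.4375 − 0.8125/2 = 1.03125, R_n = min(1.2×1.03125×0.25×70, 2.4×0.75×0.25×70) = 21.656 kips/bolt; interior L_c = 2.125 − 0.8125 = 1.3125, R_n = 27.563 kips/bolt. φR_n = 0.75 × (2×21.656 + 6×27.563) = 156.5 kips.
Tension rupture (net): A_n = (6.6875 − 2×0.875)×0.25 = 1.2344 in² (U = 1.0, A_e = A_n). φR_n = 0.75 × 70 × 1.2344 = 64.8 kips.
Governing: min(222.7, 156.5, 64.8) = 64.8 kips → net-section rupture.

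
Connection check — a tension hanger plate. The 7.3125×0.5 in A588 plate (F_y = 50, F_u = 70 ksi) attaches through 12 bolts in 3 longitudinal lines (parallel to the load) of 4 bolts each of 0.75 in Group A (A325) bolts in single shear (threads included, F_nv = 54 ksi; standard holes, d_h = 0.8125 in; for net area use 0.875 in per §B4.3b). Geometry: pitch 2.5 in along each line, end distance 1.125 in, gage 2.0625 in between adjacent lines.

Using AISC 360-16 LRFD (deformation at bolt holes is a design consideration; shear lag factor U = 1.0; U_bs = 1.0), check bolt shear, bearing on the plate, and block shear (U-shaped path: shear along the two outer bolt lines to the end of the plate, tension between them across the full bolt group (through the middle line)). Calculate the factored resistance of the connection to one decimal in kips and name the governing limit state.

214.7 kips (bolt shear governs)

Bolt shear: A_b = π(0.75)²/4 = 0.44179 in². φR_n = 0.75 × 54 × 0.44179 × 12 × 1 = 214.7 kips.
Bearing (0.5 in plate, F_u = 70 ksi): end bolts L_c = 1.125 − 0.8125/2 = 0.71875, R_n = min(1.2×0.71875×0.5×70, 2.4×0.75×0.5×70) = 30.188 kips/bolt; interior L_c = 2.5 − 0.8125 = 1.6875, R_n = 63 kips/bolt. φR_n = 0.75 × (3×30.188 + 9×63) = 493.2 kips.
Block shear: shear path 2×[1.125+3×2.5] = 2×8.625 in, A_gv = 8.625, A_nv = 2×(8.625 − 3.5×0.875)×0.5 = 5.5625 in²; tension across gage: (4.125 − 2×0.875)×0.5 = 1.1875 in². R_n = min(0.6×70×5.5625, 0.6×50×8.625) + 1.0×70×1.1875 = min(233.63, 258.75) + 83.125 = 316.76 kips. φR_n = 0.75 × 316.76 = 237.6 kips.
Governing: min(214.7, 493.2, 237.6) = 214.7 kips → bolt shear.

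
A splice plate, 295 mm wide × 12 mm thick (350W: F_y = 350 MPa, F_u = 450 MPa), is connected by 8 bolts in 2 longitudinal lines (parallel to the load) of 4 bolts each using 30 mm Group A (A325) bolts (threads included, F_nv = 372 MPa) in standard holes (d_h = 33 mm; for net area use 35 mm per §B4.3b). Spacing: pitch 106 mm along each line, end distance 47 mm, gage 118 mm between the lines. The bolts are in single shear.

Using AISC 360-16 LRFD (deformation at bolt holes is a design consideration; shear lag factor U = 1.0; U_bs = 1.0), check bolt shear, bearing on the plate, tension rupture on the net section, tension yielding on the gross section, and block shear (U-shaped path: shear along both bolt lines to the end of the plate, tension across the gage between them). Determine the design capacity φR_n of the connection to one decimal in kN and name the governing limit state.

911.3 kN (net-section rupture governs)

Bolt shear: A_b = π(30)²/4 = 706.86 mm². φR_n = 0.75 × 372 × 706.86 × 8 × 1 = 1577.7 kN.
Bearing (12 mm plate, F_u = 450 MPa): end bolts L_c = 47 − 33/2 = 30.5, R_n = min(1.2×30.5×12×450, 2.4×30×12×450) = 197.64 kN/bolt; interior L_c = 106 − 33 = 73, R_n = 388.8 kN/bolt. φR_n = 0.75 × (2×197.64 + 6×388.8) = 2046.1 kN.
Tension rupture (net): A_n = (295 − 2×35)×12 = 2700 mm² (U = 1.0, A_e = A_n). φR_n = 0.75 × 450 × 2700 = 911.3 kN.
Tension yield (gross): A_g = 295×12 = 3540 mm². φR_n = 0.90 × 350 × 3540 = 1115.1 kN.
Block shear: shear path 2×[47+3×106] = 2×365 mm, A_gv = 8760, A_nv = 2×(365 − 3.5×35)×12 = 5820 mm²; tension across gage: (118 − 1×35)×12 = 996 mm². R_n = min(0.6×450×5820, 0.6×350×8760) + 1.0×450×996 = min(1571.4, 1839.6) + 448.2 = 2019.6 kN. φR_n = 0.75 × 2019.6 = 1514.7 kN.
Governing: min(1577.7, 2046.1, 911.3, 1115.1, 1514.7) = 911.3 kN → net-section rupture.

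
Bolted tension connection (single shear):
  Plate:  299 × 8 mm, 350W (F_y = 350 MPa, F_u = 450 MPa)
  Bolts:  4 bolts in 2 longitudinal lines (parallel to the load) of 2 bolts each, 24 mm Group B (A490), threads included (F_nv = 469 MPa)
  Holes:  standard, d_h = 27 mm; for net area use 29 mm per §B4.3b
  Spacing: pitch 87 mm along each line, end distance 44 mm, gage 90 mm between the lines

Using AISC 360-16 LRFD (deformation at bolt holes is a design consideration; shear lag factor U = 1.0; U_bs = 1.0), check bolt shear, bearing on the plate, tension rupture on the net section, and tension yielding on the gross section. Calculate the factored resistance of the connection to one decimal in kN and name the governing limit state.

508.7 kN (bearing governs)

Bolt shear: A_b = π(24)²/4 = 452.39 mm². φR_n = 0.75 × 469 × 452.39 × 4 × 1 = 636.5 kN.
Bearing (8 mm plate, F_u = 450 MPa): end bolts L_c = 44 − 27/2 = 30.5, R_n = min(1.2×30.5×8×450, 2.4×24×8×450) = 131.76 kN/bolt; interior L_c = 87 − 27 = 60, R_n = 207.36 kN/bolt. φR_n = 0.75 × (2×131.76 + 2×207.36) = 508.7 kN.
Tension rupture (net): A_n = (299 − 2×29)×8 = 1928 mm² (U = 1.0, A_e = A_n). φR_n = 0.75 × 450 × 1928 = 650.7 kN.
Tension yield (gross): A_g = 299×8 = 2392 mm². φR_n = 0.90 × 350 × 2392 = 753.5 kN.
Governing: min(636.5, 508.7, 650.7, 753.5) = 508.7 kN → bearing.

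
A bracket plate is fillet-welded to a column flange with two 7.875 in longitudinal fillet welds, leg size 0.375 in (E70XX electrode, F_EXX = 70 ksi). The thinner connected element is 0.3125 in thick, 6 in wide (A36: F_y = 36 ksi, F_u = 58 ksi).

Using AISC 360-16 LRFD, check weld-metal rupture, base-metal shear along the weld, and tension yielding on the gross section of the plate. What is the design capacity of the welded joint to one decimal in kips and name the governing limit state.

Weld metal: throat = 0.707×0.375 = 0.26513 in, L = 2×7.875 = 15.75 in. φR_n = 0.75 × 0.6 × 70 × 0.26513 × 15.75 = 131.5 kips.
Base metal shear (0.3125 in plate): yield φR_n = 1.0×0.6×36×0.3125×15.75 = 106.3 kips; rupture φR_n = 0.75×0.6×58×0.3125×15.75 = 128.5 kips; take 106.3 kips (yield).
Tension yield (gross): A_g = 6×0.3125 = 1.875 in². φR_n = 0.90 × 36 × 1.875 = 60.8 kips.
Governing: min(131.5, 106.3, 60.8) = 60.8 kips → gross-section yield.

60.8 kips (gross-section yield governs)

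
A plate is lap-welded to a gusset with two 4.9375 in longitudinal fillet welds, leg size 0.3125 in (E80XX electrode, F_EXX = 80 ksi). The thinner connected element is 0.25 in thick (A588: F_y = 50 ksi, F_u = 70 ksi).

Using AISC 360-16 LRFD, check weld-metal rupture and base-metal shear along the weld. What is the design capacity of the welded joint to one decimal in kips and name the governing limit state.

74.1 kips (base-metal shear governs)

Weld metal: throat = 0.707×0.3125 = 0.22094 in, L = 2×4.9375 = 9.875 in. φR_n = 0.75 × 0.6 × 80 × 0.22094 × 9.875 = 78.5 kips.
Base metal shear (0.25 in plate): yield φR_n = 1.0×0.6×50×0.25×9.875 = 74.1 kips; rupture φR_n = 0.75×0.6×70×0.25×9.875 = 77.8 kips; take 74.1 kips (yield).
Governing: min(78.5, 74.1) = 74.1 kips → base-metal shear.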